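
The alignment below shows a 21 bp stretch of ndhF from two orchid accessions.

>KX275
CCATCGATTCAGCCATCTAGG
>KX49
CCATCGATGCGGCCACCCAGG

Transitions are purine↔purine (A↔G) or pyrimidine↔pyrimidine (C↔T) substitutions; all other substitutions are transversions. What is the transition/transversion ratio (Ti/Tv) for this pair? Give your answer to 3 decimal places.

3.000

Differing sites — 9:T/G (Tv); 11:A/G (Ti); 16:T/C (Ti); 18:T/C (Ti).
Of the 4 differences, 3 transitions and 1 transversion, so Ti/Tv = 3/1 = 3.000.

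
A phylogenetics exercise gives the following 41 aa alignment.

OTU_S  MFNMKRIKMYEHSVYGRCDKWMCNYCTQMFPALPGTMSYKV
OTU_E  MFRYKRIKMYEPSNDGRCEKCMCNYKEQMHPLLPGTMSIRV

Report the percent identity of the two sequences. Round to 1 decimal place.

68.3%

Mismatches occur at site 3 (N→R), site 4 (M→Y), site 12 (H→P), site 14 (V→N), site 15 (Y→D), site 19 (D→E), site 21 (W→C), site 26 (C→K), site 27 (T→E), site 30 (F→H), site 32 (A→L), site 39 (Y→I), site 40 (K→R).
28 of the 41 sites match, so the percent identity is 28/41 × 100 = 68.3%.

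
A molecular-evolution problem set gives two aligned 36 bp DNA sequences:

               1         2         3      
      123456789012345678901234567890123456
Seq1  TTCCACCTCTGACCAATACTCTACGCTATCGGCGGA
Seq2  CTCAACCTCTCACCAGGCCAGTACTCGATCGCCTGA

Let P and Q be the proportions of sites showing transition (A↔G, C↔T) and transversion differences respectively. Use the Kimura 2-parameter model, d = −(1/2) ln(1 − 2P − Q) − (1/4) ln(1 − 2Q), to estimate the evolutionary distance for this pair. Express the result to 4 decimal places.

Mismatches occur at site 1 (T→C, transition), site 4 (C→A, transversion), site 11 (G→C, transversion), site 16 (A→G, transition), site 17 (T→G, transversion), site 18 (A→C, transversion), site 20 (T→A, transversion), site 21 (C→G, transversion), site 25 (G→T, transversion), site 27 (T→G, transversion), site 32 (G→C, transversion), site 34 (G→T, transversion).
Of the 12 differences, 2 transitions and 10 transversions over 36 sites: P = 2/36 = 0.055556, Q = 10/36 = 0.277778.
d = −0.5·ln(0.611110) − 0.25·ln(0.444444) = −0.5·(-0.492478) − 0.25·(-0.810931) = 0.4490.

0.4490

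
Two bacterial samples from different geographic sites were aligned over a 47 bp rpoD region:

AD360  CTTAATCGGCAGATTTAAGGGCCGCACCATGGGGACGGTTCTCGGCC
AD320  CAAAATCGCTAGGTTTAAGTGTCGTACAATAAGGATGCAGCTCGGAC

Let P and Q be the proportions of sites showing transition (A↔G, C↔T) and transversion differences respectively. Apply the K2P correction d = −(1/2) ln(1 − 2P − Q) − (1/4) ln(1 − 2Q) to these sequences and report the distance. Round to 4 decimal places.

Mismatches occur at site 2 (T→A, transversion), site 3 (T→A, transversion), site 9 (G→C, transversion), site 10 (C→T, transition), site 13 (A→G, transition), site 20 (G→T, transversion), site 22 (C→T, transition), site 25 (C→T, transition), site 28 (C→A, transversion), site 31 (G→A, transition), site 32 (G→A, transition), site 36 (C→T, transition), site 38 (G→C, transversion), site 39 (T→A, transversion), site 40 (T→G, transversion), site 46 (C→A, transversion).
Of the 16 differences, 7 transitions and 9 transversions over 47 sites: P = 7/47 = 0.148936, Q = 9/47 = 0.191489.
d = −0.5·ln(0.510639) − 0.25·ln(0.617022) = −0.5·(-0.672092) − 0.25·(-0.482851) = 0.4568.

0.4568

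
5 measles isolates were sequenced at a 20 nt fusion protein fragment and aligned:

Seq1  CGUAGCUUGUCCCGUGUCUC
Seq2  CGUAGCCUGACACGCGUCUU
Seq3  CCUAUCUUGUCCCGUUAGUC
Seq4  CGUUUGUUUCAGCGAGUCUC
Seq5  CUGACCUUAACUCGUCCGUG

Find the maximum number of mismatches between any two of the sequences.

14

Pairwise Hamming distances:
  Seq1 vs Seq2: 5
  Seq1 vs Seq3: 5
  Seq1 vs Seq4: 8
  Seq1 vs Seq5: 10
  Seq2 vs Seq3: 10
  Seq2 vs Seq4: 10
  Seq2 vs Seq5: 11
  Seq3 vs Seq4: 11
  Seq3 vs Seq5: 9
  Seq4 vs Seq5: 14
The largest is 14, between Seq4 and Seq5.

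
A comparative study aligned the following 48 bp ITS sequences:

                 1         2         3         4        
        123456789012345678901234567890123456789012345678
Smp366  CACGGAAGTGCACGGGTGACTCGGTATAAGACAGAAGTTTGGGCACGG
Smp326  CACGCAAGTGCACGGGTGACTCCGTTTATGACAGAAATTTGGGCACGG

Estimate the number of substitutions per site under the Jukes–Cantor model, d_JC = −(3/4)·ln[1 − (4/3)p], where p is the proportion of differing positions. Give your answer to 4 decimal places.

0.1121

Mismatches occur at site 5 (G→C), site 23 (G→C), site 26 (A→T), site 29 (A→T), site 37 (G→A).
p = 5/48 = 0.104167.
d = −0.75 · ln(1 − (4/3)·0.104167) = −0.75 · ln(0.861111) = −0.75 · (-0.149532) = 0.1121.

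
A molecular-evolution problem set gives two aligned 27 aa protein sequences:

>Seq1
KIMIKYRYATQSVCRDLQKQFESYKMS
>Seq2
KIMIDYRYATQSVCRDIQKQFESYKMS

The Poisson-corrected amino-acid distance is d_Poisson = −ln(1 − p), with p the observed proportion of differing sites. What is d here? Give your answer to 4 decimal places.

0.0770

Differing sites — 5:K/D; 17:L/I.
p = 2/27 = 0.074074.
d = −ln(1 − 0.074074) = −ln(0.925926) = 0.0770.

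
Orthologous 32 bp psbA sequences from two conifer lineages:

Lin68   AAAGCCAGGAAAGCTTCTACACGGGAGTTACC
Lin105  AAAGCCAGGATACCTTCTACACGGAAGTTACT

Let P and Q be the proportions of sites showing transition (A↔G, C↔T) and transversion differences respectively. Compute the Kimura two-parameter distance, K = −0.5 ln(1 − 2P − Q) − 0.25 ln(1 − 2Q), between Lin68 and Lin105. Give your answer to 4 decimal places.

Differing sites — 11:A/T (Tv); 13:G/C (Tv); 25:G/A (Ti); 32:C/T (Ti).
Of the 4 differences, 2 transitions and 2 transversions over 32 sites: P = 2/32 = 0.062500, Q = 2/32 = 0.062500.
d = −0.5·ln(0.812500) − 0.25·ln(0.875000) = −0.5·(-0.207639) − 0.25·(-0.133531) = 0.1372.

0.1372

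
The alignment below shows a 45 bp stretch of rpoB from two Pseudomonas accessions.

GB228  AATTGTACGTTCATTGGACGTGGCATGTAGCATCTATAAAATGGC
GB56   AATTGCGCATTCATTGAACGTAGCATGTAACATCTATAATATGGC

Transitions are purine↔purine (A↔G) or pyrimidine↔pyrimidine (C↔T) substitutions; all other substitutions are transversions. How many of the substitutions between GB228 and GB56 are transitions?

6

Mismatches occur at site 6 (T→C, transition), site 7 (A→G, transition), site 9 (G→A, transition), site 17 (G→A, transition), site 22 (G→A, transition), site 30 (G→A, transition), site 40 (A→T, transversion).
Of the 7 differences, 6 transitions and 1 transversion, so the answer is 6.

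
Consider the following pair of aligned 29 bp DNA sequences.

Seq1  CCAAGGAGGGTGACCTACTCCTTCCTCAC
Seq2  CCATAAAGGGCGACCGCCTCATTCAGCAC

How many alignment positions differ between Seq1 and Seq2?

9

The sequences differ at positions 4 (A/T), 5 (G/A), 6 (G/A), 11 (T/C), 16 (T/G), 17 (A/C), 21 (C/A), 25 (C/A), 26 (T/G).
That gives 9 mismatches out of 29 aligned sites, so the Hamming distance is 9.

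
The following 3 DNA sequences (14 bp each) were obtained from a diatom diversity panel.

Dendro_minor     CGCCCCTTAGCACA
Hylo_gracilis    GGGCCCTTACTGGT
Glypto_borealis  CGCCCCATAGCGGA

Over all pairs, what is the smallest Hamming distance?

Pairwise Hamming distances:
  Dendro_minor vs Hylo_gracilis: 7
  Dendro_minor vs Glypto_borealis: 3
  Hylo_gracilis vs Glypto_borealis: 6
The smallest is 3, between Dendro_minor and Glypto_borealis.

3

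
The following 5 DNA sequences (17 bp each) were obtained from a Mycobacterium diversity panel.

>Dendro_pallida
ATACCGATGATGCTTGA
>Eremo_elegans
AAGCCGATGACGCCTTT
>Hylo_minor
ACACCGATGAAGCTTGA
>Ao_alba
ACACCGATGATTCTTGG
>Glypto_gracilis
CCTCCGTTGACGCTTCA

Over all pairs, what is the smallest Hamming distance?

Pairwise Hamming distances:
  Dendro_pallida vs Eremo_elegans: 6
  Dendro_pallida vs Hylo_minor: 2
  Dendro_pallida vs Ao_alba: 3
  Dendro_pallida vs Glypto_gracilis: 6
  Eremo_elegans vs Hylo_minor: 6
  Eremo_elegans vs Ao_alba: 7
  Eremo_elegans vs Glypto_gracilis: 7
  Hylo_minor vs Ao_alba: 3
  Hylo_minor vs Glypto_gracilis: 5
  Ao_alba vs Glypto_gracilis: 7
The smallest is 2, between Dendro_pallida and Hylo_minor.

2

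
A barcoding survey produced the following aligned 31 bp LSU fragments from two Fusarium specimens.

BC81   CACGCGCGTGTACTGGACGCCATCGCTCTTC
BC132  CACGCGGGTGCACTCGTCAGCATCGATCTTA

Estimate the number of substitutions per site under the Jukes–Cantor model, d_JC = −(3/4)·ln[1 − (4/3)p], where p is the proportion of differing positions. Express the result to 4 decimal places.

0.3163

Mismatches occur at site 7 (C↔G), site 11 (T↔C), site 15 (G↔C), site 17 (A↔T), site 19 (G↔A), site 20 (C↔G), site 26 (C↔A), site 31 (C↔A).
p = 8/31 = 0.258065.
d = −0.75 · ln(1 − (4/3)·0.258065) = −0.75 · ln(0.655913) = −0.75 · (-0.421727) = 0.3163.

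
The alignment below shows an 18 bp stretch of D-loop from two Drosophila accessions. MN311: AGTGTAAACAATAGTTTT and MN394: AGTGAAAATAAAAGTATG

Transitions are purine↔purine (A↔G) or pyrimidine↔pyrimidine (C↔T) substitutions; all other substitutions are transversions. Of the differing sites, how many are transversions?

4

Mismatches occur at site 5 (T/A, transversion), site 9 (C/T, transition), site 12 (T/A, transversion), site 16 (T/A, transversion), site 18 (T/G, transversion).
Of the 5 differences, 1 transition and 4 transversions, so the answer is 4.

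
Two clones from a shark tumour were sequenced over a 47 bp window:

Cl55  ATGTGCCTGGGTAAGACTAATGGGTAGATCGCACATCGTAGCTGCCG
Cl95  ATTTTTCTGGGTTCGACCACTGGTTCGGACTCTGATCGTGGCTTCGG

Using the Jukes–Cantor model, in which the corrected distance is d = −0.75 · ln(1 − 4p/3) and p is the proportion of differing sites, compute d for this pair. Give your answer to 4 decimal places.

Mismatches occur at site 3 (G↔T), site 5 (G↔T), site 6 (C↔T), site 13 (A↔T), site 14 (A↔C), site 18 (T↔C), site 20 (A↔C), site 24 (G↔T), site 26 (A↔C), site 28 (A↔G), site 29 (T↔A), site 31 (G↔T), site 33 (A↔T), site 34 (C↔G), site 40 (A↔G), site 44 (G↔T), site 46 (C↔G).
p = 17/47 = 0.361702.
d = −0.75 · ln(1 − (4/3)·0.361702) = −0.75 · ln(0.517731) = −0.75 · (-0.658299) = 0.4937.

0.4937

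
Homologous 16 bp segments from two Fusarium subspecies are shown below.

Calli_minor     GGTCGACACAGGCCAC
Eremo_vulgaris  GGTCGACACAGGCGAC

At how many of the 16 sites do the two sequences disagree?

The sequences differ at position 14 (C/G).
That gives 1 mismatch out of 16 aligned sites, so the Hamming distance is 1.

1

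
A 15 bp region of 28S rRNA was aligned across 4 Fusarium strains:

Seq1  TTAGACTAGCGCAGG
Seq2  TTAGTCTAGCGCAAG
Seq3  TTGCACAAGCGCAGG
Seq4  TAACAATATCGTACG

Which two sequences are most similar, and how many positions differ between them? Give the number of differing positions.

Pairwise Hamming distances:
  Seq1 vs Seq2: 2
  Seq1 vs Seq3: 3
  Seq1 vs Seq4: 6
  Seq2 vs Seq3: 5
  Seq2 vs Seq4: 7
  Seq3 vs Seq4: 7
The smallest is 2, between Seq1 and Seq2.

2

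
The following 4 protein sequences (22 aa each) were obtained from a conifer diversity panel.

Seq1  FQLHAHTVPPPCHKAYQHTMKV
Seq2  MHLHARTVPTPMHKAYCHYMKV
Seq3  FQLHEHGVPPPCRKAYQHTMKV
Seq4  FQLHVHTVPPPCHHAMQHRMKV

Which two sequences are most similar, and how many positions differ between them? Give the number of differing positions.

3

Pairwise Hamming distances:
  Seq1 vs Seq2: 7
  Seq1 vs Seq3: 3
  Seq1 vs Seq4: 4
  Seq2 vs Seq3: 10
  Seq2 vs Seq4: 10
  Seq3 vs Seq4: 6
The smallest is 3, between Seq1 and Seq3.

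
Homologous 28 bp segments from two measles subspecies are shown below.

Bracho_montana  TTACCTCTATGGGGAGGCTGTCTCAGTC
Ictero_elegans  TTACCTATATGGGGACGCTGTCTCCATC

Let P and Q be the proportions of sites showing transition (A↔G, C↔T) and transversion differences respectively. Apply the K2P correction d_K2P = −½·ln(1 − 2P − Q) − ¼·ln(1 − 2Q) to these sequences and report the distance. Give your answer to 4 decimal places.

Differing sites — 7:C/A (Tv); 16:G/C (Tv); 25:A/C (Tv); 26:G/A (Ti).
Of the 4 differences, 1 transition and 3 transversions over 28 sites: P = 1/28 = 0.035714, Q = 3/28 = 0.107143.
d = −0.5·ln(0.821429) − 0.25·ln(0.785714) = −0.5·(-0.196710) − 0.25·(-0.241162) = 0.1586.

0.1586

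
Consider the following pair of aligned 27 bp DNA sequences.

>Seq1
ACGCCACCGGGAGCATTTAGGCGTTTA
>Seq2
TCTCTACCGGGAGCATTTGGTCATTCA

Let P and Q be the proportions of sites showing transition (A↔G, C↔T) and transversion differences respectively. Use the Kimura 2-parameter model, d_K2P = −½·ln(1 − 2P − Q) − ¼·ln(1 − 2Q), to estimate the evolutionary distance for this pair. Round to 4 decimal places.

0.3245

Mismatches occur at site 1 (A↔T, transversion), site 3 (G↔T, transversion), site 5 (C↔T, transition), site 19 (A↔G, transition), site 21 (G↔T, transversion), site 23 (G↔A, transition), site 26 (T↔C, transition).
Of the 7 differences, 4 transitions and 3 transversions over 27 sites: P = 4/27 = 0.148148, Q = 3/27 = 0.111111.
d = −0.5·ln(0.592593) − 0.25·ln(0.777778) = −0.5·(-0.523247) − 0.25·(-0.251314) = 0.3245.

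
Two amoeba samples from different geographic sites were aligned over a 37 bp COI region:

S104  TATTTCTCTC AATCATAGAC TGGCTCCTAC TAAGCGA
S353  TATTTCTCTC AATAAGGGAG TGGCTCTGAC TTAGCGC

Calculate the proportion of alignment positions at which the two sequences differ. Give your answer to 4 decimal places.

The sequences differ at positions 14 (C/A), 16 (T/G), 17 (A/G), 20 (C/G), 27 (C/T), 28 (T/G), 32 (A/T), 37 (A/C).
There are 8 differences over 37 sites, so p = 8/37 = 0.2162.

0.2162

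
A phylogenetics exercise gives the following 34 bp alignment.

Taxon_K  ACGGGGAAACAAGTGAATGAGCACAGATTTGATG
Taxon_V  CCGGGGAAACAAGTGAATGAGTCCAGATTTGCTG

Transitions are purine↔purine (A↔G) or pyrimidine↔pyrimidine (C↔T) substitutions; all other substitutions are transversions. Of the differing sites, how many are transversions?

Mismatches occur at site 1 (A↔C, transversion), site 22 (C↔T, transition), site 23 (A↔C, transversion), site 32 (A↔C, transversion).
Of the 4 differences, 1 transition and 3 transversions, so the answer is 3.

3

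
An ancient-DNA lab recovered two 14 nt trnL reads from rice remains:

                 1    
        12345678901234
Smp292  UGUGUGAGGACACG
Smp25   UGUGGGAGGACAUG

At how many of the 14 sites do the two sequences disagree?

2

Mismatches occur at site 5 (U↔G), site 13 (C↔U).
That gives 2 mismatches out of 14 aligned sites, so the Hamming distance is 2.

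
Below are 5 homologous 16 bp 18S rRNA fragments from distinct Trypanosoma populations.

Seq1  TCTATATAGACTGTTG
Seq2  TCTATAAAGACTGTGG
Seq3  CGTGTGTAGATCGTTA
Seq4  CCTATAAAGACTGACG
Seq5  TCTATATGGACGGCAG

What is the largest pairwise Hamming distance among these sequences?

Pairwise Hamming distances:
  Seq1 vs Seq2: 2
  Seq1 vs Seq3: 7
  Seq1 vs Seq4: 4
  Seq1 vs Seq5: 4
  Seq2 vs Seq3: 9
  Seq2 vs Seq4: 3
  Seq2 vs Seq5: 5
  Seq3 vs Seq4: 9
  Seq3 vs Seq5: 10
  Seq4 vs Seq5: 6
The largest is 10, between Seq3 and Seq5.

10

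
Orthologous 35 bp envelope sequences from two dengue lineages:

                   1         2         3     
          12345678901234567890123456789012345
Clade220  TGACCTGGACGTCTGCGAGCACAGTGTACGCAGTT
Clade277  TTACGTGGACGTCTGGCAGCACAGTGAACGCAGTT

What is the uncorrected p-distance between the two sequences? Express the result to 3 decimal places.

0.143

The sequences differ at positions 2 (G/T), 5 (C/G), 16 (C/G), 17 (G/C), 27 (T/A).
There are 5 differences over 35 sites, so p = 5/35 = 0.143.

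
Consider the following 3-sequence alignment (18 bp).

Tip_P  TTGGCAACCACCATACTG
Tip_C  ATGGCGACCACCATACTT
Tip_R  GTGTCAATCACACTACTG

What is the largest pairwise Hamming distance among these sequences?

Pairwise Hamming distances:
  Tip_P vs Tip_C: 3
  Tip_P vs Tip_R: 5
  Tip_C vs Tip_R: 7
The largest is 7, between Tip_C and Tip_R.

7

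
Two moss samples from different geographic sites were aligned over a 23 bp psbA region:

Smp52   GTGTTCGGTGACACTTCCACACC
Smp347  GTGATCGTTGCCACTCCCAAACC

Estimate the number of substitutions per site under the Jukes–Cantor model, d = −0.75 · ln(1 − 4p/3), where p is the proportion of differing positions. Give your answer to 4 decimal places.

0.2567

Mismatches occur at site 4 (T/A), site 8 (G/T), site 11 (A/C), site 16 (T/C), site 20 (C/A).
p = 5/23 = 0.217391.
d = −0.75 · ln(1 − (4/3)·0.217391) = −0.75 · ln(0.710145) = −0.75 · (-0.342286) = 0.2567.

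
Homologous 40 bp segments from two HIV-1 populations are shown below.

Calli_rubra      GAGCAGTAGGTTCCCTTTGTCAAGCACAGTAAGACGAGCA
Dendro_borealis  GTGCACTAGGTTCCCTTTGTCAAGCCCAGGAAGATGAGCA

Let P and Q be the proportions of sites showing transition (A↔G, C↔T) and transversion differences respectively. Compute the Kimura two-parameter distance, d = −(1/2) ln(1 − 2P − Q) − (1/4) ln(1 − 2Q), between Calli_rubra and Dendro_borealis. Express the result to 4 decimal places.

0.1370

The sequences differ at positions 2 (A/T, transversion), 6 (G/C, transversion), 26 (A/C, transversion), 30 (T/G, transversion), 35 (C/T, transition).
Of the 5 differences, 1 transition and 4 transversions over 40 sites: P = 1/40 = 0.025000, Q = 4/40 = 0.100000.
d = −0.5·ln(0.850000) − 0.25·ln(0.800000) = −0.5·(-0.162519) − 0.25·(-0.223144) = 0.1370.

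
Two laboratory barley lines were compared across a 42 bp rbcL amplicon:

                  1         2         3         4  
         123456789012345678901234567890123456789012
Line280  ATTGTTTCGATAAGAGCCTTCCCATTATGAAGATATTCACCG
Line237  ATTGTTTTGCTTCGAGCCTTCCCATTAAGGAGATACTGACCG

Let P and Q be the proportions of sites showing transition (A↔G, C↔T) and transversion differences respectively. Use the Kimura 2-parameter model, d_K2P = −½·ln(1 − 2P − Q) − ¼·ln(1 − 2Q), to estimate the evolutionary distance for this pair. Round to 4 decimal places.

Differing sites — 8:C/T (Ti); 10:A/C (Tv); 12:A/T (Tv); 13:A/C (Tv); 28:T/A (Tv); 30:A/G (Ti); 36:T/C (Ti); 38:C/G (Tv).
Of the 8 differences, 3 transitions and 5 transversions over 42 sites: P = 3/42 = 0.071429, Q = 5/42 = 0.119048.
d = −0.5·ln(0.738094) − 0.25·ln(0.761904) = −0.5·(-0.303684) − 0.25·(-0.271935) = 0.2198.

0.2198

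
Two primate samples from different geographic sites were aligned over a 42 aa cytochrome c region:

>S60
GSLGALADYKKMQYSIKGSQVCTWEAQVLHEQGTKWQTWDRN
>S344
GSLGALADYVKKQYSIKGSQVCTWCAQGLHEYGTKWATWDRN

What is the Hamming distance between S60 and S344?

6

Differing sites — 10:K/V; 12:M/K; 25:E/C; 28:V/G; 32:Q/Y; 37:Q/A.
That gives 6 mismatches out of 42 aligned sites, so the Hamming distance is 6.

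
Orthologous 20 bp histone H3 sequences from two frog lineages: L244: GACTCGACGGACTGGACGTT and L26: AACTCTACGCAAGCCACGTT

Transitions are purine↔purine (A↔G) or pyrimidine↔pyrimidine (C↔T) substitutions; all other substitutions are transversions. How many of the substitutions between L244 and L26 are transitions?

1

Mismatches occur at site 1 (G/A, transition), site 6 (G/T, transversion), site 10 (G/C, transversion), site 12 (C/A, transversion), site 13 (T/G, transversion), site 14 (G/C, transversion), site 15 (G/C, transversion).
Of the 7 differences, 1 transition and 6 transversions, so the answer is 1.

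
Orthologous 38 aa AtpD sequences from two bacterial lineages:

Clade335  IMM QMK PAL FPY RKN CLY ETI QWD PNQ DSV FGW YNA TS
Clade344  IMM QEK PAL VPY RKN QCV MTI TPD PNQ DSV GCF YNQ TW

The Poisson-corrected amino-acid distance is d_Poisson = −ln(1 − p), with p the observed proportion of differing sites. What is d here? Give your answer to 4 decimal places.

Differing sites — 5:M/E; 10:F/V; 16:C/Q; 17:L/C; 18:Y/V; 19:E/M; 22:Q/T; 23:W/P; 31:F/G; 32:G/C; 33:W/F; 36:A/Q; 38:S/W.
p = 13/38 = 0.342105.
d = −ln(1 − 0.342105) = −ln(0.657895) = 0.4187.

0.4187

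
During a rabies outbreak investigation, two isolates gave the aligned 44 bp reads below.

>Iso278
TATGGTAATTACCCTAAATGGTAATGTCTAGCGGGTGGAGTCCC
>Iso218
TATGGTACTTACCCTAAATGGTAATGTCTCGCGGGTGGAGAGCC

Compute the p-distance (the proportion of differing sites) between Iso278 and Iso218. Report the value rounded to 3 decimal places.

0.091

The sequences differ at positions 8 (A/C), 30 (A/C), 41 (T/A), 42 (C/G).
There are 4 differences over 44 sites, so p = 4/44 = 0.091.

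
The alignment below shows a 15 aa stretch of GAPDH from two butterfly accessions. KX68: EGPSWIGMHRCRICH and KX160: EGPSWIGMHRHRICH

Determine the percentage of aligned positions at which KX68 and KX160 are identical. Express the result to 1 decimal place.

93.3%

Differing sites — 11:C/H.
14 of the 15 sites match, so the percent identity is 14/15 × 100 = 93.3%.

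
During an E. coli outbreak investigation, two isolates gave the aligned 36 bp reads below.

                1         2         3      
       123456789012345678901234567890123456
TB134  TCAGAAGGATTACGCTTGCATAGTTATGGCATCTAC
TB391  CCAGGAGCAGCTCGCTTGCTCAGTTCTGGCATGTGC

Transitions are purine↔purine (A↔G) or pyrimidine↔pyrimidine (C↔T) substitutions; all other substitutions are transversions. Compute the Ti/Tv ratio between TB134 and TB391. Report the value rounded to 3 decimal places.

0.833

The sequences differ at positions 1 (T/C, transition), 5 (A/G, transition), 8 (G/C, transversion), 10 (T/G, transversion), 11 (T/C, transition), 12 (A/T, transversion), 20 (A/T, transversion), 21 (T/C, transition), 26 (A/C, transversion), 33 (C/G, transversion), 35 (A/G, transition).
Of the 11 differences, 5 transitions and 6 transversions, so Ti/Tv = 5/6 = 0.833.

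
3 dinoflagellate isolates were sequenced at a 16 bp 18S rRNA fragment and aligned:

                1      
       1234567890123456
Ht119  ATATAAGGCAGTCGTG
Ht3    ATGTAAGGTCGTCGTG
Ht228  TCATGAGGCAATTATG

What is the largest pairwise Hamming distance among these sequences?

Pairwise Hamming distances:
  Ht119 vs Ht3: 3
  Ht119 vs Ht228: 6
  Ht3 vs Ht228: 9
The largest is 9, between Ht3 and Ht228.

9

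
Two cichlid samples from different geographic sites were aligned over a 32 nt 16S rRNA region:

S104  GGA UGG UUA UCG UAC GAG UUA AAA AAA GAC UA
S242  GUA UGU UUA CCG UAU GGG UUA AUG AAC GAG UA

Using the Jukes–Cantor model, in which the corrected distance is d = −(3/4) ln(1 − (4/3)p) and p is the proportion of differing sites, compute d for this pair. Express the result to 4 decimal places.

Mismatches occur at site 2 (G↔U), site 6 (G↔U), site 10 (U↔C), site 15 (C↔U), site 17 (A↔G), site 23 (A↔U), site 24 (A↔G), site 27 (A↔C), site 30 (C↔G).
p = 9/32 = 0.281250.
d = −0.75 · ln(1 − (4/3)·0.281250) = −0.75 · ln(0.625000) = −0.75 · (-0.470004) = 0.3525.

0.3525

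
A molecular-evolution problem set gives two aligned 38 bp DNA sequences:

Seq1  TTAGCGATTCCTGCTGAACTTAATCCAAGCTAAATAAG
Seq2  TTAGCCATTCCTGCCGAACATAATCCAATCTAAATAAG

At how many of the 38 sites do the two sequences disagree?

Differing sites — 6:G/C; 15:T/C; 20:T/A; 29:G/T.
That gives 4 mismatches out of 38 aligned sites, so the Hamming distance is 4.

4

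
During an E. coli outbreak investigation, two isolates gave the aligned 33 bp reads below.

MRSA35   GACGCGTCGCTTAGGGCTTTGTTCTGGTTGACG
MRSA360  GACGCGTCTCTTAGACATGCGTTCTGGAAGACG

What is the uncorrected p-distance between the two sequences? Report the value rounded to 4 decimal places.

0.2424

The sequences differ at positions 9 (G/T), 15 (G/A), 16 (G/C), 17 (C/A), 19 (T/G), 20 (T/C), 28 (T/A), 29 (T/A).
There are 8 differences over 33 sites, so p = 8/33 = 0.2424.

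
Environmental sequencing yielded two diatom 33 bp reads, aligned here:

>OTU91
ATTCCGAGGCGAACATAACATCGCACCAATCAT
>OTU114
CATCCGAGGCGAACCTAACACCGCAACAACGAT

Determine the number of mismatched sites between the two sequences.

The sequences differ at positions 1 (A/C), 2 (T/A), 15 (A/C), 21 (T/C), 26 (C/A), 30 (T/C), 31 (C/G).
That gives 7 mismatches out of 33 aligned sites, so the Hamming distance is 7.

7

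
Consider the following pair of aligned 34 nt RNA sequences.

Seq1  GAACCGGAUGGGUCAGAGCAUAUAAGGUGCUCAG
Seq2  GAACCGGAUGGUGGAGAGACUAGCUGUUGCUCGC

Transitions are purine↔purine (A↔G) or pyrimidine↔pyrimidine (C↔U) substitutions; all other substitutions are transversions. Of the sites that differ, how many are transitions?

1

The sequences differ at positions 12 (G/U, transversion), 13 (U/G, transversion), 14 (C/G, transversion), 19 (C/A, transversion), 20 (A/C, transversion), 23 (U/G, transversion), 24 (A/C, transversion), 25 (A/U, transversion), 27 (G/U, transversion), 33 (A/G, transition), 34 (G/C, transversion).
Of the 11 differences, 1 transition and 10 transversions, so the answer is 1.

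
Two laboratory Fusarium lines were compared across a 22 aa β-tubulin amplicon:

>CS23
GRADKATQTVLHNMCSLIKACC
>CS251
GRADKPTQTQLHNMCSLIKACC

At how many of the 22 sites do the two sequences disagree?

Differing sites — 6:A/P; 10:V/Q.
That gives 2 mismatches out of 22 aligned sites, so the Hamming distance is 2.

2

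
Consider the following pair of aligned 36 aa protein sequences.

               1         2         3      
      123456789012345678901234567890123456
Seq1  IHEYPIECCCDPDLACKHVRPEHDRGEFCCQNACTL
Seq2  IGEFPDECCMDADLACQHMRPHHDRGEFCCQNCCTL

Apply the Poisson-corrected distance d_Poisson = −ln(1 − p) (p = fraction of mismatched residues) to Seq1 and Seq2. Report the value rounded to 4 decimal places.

Mismatches occur at site 2 (H→G), site 4 (Y→F), site 6 (I→D), site 10 (C→M), site 12 (P→A), site 17 (K→Q), site 19 (V→M), site 22 (E→H), site 33 (A→C).
p = 9/36 = 0.250000.
d = −ln(1 − 0.250000) = −ln(0.750000) = 0.2877.

0.2877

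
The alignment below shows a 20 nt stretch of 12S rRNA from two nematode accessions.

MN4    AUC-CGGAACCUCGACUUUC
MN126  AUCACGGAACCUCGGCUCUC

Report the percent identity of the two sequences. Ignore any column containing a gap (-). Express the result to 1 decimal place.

89.5%

Excluding the 1 gap column leaves 19 comparable sites.
Differing sites — 15:A/G; 18:U/C.
17 of the 19 comparable sites match, so the percent identity is 17/19 × 100 = 89.5%.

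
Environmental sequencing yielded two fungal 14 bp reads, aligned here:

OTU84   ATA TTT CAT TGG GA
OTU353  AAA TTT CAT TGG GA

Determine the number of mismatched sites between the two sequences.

A single mismatch occurs at site 2 (T↔A).
That gives 1 mismatch out of 14 aligned sites, so the Hamming distance is 1.

1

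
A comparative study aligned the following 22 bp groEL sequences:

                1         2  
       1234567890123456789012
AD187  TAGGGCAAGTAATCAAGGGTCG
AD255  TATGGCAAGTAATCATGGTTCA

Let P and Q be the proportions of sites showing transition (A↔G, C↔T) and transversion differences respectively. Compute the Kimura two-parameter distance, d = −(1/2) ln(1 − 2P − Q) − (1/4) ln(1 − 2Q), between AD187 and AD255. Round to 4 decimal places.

0.2085

The sequences differ at positions 3 (G/T, transversion), 16 (A/T, transversion), 19 (G/T, transversion), 22 (G/A, transition).
Of the 4 differences, 1 transition and 3 transversions over 22 sites: P = 1/22 = 0.045455, Q = 3/22 = 0.136364.
d = −0.5·ln(0.772726) − 0.25·ln(0.727272) = −0.5·(-0.257831) − 0.25·(-0.318455) = 0.2085.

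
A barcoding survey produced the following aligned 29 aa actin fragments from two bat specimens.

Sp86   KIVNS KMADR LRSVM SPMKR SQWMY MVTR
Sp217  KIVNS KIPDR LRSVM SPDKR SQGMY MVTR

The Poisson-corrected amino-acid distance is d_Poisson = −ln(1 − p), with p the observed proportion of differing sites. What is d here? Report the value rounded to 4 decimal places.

0.1484

Mismatches occur at site 7 (M→I), site 8 (A→P), site 18 (M→D), site 23 (W→G).
p = 4/29 = 0.137931.
d = −ln(1 − 0.137931) = −ln(0.862069) = 0.1484.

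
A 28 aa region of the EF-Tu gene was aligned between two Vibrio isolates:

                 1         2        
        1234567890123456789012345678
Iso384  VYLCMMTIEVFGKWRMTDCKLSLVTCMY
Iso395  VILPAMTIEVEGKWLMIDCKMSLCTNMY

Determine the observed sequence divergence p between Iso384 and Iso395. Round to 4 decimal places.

0.3214

The sequences differ at positions 2 (Y/I), 4 (C/P), 5 (M/A), 11 (F/E), 15 (R/L), 17 (T/I), 21 (L/M), 24 (V/C), 26 (C/N).
There are 9 differences over 28 sites, so p = 9/28 = 0.3214.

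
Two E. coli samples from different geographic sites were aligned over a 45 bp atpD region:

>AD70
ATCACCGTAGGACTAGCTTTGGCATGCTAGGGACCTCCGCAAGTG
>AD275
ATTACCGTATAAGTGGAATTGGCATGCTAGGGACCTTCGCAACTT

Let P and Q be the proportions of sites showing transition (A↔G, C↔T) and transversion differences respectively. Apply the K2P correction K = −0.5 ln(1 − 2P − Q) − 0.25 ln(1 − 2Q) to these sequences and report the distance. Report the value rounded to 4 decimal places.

0.2639

Differing sites — 3:C/T (Ti); 10:G/T (Tv); 11:G/A (Ti); 13:C/G (Tv); 15:A/G (Ti); 17:C/A (Tv); 18:T/A (Tv); 37:C/T (Ti); 43:G/C (Tv); 45:G/T (Tv).
Of the 10 differences, 4 transitions and 6 transversions over 45 sites: P = 4/45 = 0.088889, Q = 6/45 = 0.133333.
d = −0.5·ln(0.688889) − 0.25·ln(0.733334) = −0.5·(-0.372675) − 0.25·(-0.310154) = 0.2639.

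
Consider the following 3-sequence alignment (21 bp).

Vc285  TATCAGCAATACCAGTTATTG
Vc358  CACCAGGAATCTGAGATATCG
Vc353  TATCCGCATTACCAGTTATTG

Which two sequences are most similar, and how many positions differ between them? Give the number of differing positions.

2

Pairwise Hamming distances:
  Vc285 vs Vc358: 8
  Vc285 vs Vc353: 2
  Vc358 vs Vc353: 10
The smallest is 2, between Vc285 and Vc353.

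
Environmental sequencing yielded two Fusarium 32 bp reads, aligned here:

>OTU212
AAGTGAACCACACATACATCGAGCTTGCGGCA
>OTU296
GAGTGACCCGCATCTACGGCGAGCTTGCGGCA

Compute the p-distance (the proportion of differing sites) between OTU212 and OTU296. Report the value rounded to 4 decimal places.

0.2188

Differing sites — 1:A/G; 7:A/C; 10:A/G; 13:C/T; 14:A/C; 18:A/G; 19:T/G.
There are 7 differences over 32 sites, so p = 7/32 = 0.2188.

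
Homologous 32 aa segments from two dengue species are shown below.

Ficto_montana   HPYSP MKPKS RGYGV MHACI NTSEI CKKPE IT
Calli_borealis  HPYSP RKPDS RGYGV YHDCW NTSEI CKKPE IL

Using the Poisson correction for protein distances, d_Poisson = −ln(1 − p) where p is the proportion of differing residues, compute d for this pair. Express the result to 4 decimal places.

0.2076

Mismatches occur at site 6 (M↔R), site 9 (K↔D), site 16 (M↔Y), site 18 (A↔D), site 20 (I↔W), site 32 (T↔L).
p = 6/32 = 0.187500.
d = −ln(1 − 0.187500) = −ln(0.812500) = 0.2076.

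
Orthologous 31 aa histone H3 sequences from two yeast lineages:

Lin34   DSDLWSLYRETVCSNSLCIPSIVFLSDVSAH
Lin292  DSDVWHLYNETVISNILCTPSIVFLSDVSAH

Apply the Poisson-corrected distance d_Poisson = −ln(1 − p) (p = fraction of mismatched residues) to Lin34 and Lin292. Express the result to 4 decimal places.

The sequences differ at positions 4 (L/V), 6 (S/H), 9 (R/N), 13 (C/I), 16 (S/I), 19 (I/T).
p = 6/31 = 0.193548.
d = −ln(1 − 0.193548) = −ln(0.806452) = 0.2151.

0.2151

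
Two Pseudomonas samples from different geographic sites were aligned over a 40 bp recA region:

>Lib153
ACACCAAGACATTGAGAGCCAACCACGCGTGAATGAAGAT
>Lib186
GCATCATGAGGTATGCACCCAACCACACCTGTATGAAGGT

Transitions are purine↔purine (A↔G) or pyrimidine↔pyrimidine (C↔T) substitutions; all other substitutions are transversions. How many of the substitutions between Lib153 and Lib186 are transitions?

Differing sites — 1:A/G (Ti); 4:C/T (Ti); 7:A/T (Tv); 10:C/G (Tv); 11:A/G (Ti); 13:T/A (Tv); 14:G/T (Tv); 15:A/G (Ti); 16:G/C (Tv); 18:G/C (Tv); 27:G/A (Ti); 29:G/C (Tv); 32:A/T (Tv); 39:A/G (Ti).
Of the 14 differences, 6 transitions and 8 transversions, so the answer is 6.

6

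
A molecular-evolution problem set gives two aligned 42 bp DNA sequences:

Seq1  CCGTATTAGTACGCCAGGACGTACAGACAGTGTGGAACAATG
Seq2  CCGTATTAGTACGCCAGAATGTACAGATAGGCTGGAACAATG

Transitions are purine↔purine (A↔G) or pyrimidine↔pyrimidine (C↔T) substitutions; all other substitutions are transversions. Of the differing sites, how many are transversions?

2

Mismatches occur at site 18 (G/A, transition), site 20 (C/T, transition), site 28 (C/T, transition), site 31 (T/G, transversion), site 32 (G/C, transversion).
Of the 5 differences, 3 transitions and 2 transversions, so the answer is 2.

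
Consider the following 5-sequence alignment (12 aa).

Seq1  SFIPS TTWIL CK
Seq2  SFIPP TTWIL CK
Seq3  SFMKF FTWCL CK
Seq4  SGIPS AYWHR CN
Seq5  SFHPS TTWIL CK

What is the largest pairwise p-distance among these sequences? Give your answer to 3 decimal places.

Pairwise Hamming distances:
  Seq1 vs Seq2: 1
  Seq1 vs Seq3: 5
  Seq1 vs Seq4: 6
  Seq1 vs Seq5: 1
  Seq2 vs Seq3: 5
  Seq2 vs Seq4: 7
  Seq2 vs Seq5: 2
  Seq3 vs Seq4: 9
  Seq3 vs Seq5: 5
  Seq4 vs Seq5: 7
The largest is 9 mismatches, between Seq3 and Seq4; p = 9/12 = 0.750.

0.750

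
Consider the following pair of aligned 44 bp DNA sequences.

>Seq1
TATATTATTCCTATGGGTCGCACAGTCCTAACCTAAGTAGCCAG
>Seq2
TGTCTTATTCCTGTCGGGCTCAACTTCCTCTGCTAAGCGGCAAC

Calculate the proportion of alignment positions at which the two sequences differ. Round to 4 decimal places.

0.3636

The sequences differ at positions 2 (A/G), 4 (A/C), 13 (A/G), 15 (G/C), 18 (T/G), 20 (G/T), 23 (C/A), 24 (A/C), 25 (G/T), 30 (A/C), 31 (A/T), 32 (C/G), 38 (T/C), 39 (A/G), 42 (C/A), 44 (G/C).
There are 16 differences over 44 sites, so p = 16/44 = 0.3636.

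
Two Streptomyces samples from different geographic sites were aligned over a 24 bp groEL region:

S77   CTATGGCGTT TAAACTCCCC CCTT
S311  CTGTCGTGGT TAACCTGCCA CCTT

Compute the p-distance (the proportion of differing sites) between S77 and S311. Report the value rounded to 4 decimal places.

The sequences differ at positions 3 (A/G), 5 (G/C), 7 (C/T), 9 (T/G), 14 (A/C), 17 (C/G), 20 (C/A).
There are 7 differences over 24 sites, so p = 7/24 = 0.2917.

0.2917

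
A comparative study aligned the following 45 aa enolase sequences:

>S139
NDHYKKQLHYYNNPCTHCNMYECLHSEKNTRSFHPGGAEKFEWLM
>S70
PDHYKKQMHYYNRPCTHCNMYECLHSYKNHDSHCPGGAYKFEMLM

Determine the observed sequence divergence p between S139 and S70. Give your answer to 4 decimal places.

0.2222

Differing sites — 1:N/P; 8:L/M; 13:N/R; 27:E/Y; 30:T/H; 31:R/D; 33:F/H; 34:H/C; 39:E/Y; 43:W/M.
There are 10 differences over 45 sites, so p = 10/45 = 0.2222.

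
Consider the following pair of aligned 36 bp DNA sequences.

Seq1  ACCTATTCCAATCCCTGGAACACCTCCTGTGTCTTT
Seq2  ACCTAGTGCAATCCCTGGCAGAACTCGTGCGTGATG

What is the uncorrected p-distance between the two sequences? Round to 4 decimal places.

0.2778

The sequences differ at positions 6 (T/G), 8 (C/G), 19 (A/C), 21 (C/G), 23 (C/A), 27 (C/G), 30 (T/C), 33 (C/G), 34 (T/A), 36 (T/G).
There are 10 differences over 36 sites, so p = 10/36 = 0.2778.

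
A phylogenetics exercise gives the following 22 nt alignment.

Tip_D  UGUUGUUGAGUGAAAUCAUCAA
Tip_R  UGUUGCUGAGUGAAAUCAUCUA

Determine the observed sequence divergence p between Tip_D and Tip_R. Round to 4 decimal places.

Mismatches occur at site 6 (U↔C), site 21 (A↔U).
There are 2 differences over 22 sites, so p = 2/22 = 0.0909.

0.0909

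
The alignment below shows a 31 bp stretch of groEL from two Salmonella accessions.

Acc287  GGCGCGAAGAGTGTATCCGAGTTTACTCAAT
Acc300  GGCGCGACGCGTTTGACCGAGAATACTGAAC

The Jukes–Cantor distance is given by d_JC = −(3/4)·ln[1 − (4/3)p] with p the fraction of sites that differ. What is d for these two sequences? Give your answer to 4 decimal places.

The sequences differ at positions 8 (A/C), 10 (A/C), 13 (G/T), 15 (A/G), 16 (T/A), 22 (T/A), 23 (T/A), 28 (C/G), 31 (T/C).
p = 9/31 = 0.290323.
d = −0.75 · ln(1 − (4/3)·0.290323) = −0.75 · ln(0.612903) = −0.75 · (-0.489549) = 0.3672.

0.3672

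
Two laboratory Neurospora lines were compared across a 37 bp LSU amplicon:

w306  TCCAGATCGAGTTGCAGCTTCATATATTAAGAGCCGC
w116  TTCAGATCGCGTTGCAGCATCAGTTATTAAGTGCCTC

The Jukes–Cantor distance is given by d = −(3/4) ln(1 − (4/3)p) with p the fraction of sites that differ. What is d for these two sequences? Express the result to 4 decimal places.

Differing sites — 2:C/T; 10:A/C; 19:T/A; 23:T/G; 24:A/T; 32:A/T; 36:G/T.
p = 7/37 = 0.189189.
d = −0.75 · ln(1 − (4/3)·0.189189) = −0.75 · ln(0.747748) = −0.75 · (-0.290689) = 0.2180.

0.2180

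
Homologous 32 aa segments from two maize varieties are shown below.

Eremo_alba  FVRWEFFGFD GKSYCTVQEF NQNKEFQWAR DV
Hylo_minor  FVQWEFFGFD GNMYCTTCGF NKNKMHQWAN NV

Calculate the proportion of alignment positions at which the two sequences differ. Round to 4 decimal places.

0.3438

The sequences differ at positions 3 (R/Q), 12 (K/N), 13 (S/M), 17 (V/T), 18 (Q/C), 19 (E/G), 22 (Q/K), 25 (E/M), 26 (F/H), 30 (R/N), 31 (D/N).
There are 11 differences over 32 sites, so p = 11/32 = 0.3438.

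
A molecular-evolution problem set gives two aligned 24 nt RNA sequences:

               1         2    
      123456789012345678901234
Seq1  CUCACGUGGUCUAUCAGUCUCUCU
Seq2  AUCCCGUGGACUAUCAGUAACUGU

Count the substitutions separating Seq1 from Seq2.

6

The sequences differ at positions 1 (C/A), 4 (A/C), 10 (U/A), 19 (C/A), 20 (U/A), 23 (C/G).
That gives 6 mismatches out of 24 aligned sites, so the Hamming distance is 6.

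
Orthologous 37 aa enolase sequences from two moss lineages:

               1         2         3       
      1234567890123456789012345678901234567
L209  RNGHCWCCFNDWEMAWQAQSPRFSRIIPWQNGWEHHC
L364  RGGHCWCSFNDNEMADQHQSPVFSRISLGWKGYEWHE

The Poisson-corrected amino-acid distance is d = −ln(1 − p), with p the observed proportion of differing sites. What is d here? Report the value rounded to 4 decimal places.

The sequences differ at positions 2 (N/G), 8 (C/S), 12 (W/N), 16 (W/D), 18 (A/H), 22 (R/V), 27 (I/S), 28 (P/L), 29 (W/G), 30 (Q/W), 31 (N/K), 33 (W/Y), 35 (H/W), 37 (C/E).
p = 14/37 = 0.378378.
d = −ln(1 − 0.378378) = −ln(0.621622) = 0.4754.

0.4754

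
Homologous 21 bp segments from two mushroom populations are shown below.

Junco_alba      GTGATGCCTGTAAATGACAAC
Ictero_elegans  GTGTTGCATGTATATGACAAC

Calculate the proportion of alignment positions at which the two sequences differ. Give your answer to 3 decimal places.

0.143

Differing sites — 4:A/T; 8:C/A; 13:A/T.
There are 3 differences over 21 sites, so p = 3/21 = 0.143.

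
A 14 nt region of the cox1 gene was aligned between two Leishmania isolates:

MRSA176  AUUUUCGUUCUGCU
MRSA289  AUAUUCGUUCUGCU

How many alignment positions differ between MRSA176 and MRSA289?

A single mismatch occurs at site 3 (U/A).
That gives 1 mismatch out of 14 aligned sites, so the Hamming distance is 1.

1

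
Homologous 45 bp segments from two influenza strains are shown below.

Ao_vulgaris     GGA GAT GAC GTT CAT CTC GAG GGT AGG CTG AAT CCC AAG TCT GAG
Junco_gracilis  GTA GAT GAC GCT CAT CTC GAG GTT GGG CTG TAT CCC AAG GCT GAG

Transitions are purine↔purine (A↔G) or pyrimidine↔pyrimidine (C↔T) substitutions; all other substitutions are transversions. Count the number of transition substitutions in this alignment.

2

The sequences differ at positions 2 (G/T, transversion), 11 (T/C, transition), 23 (G/T, transversion), 25 (A/G, transition), 31 (A/T, transversion), 40 (T/G, transversion).
Of the 6 differences, 2 transitions and 4 transversions, so the answer is 2.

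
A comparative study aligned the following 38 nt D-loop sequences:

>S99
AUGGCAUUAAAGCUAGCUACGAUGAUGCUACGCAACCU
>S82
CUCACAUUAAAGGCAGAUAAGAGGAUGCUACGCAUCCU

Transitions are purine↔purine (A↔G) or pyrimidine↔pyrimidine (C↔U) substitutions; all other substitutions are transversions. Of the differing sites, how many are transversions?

7

Differing sites — 1:A/C (Tv); 3:G/C (Tv); 4:G/A (Ti); 13:C/G (Tv); 14:U/C (Ti); 17:C/A (Tv); 20:C/A (Tv); 23:U/G (Tv); 35:A/U (Tv).
Of the 9 differences, 2 transitions and 7 transversions, so the answer is 7.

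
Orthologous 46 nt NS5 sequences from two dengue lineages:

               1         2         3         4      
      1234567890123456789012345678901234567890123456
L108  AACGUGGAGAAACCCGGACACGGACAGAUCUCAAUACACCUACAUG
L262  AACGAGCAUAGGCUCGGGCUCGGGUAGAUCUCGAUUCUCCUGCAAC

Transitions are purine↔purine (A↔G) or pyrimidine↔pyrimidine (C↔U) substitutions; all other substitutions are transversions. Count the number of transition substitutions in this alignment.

8

The sequences differ at positions 5 (U/A, transversion), 7 (G/C, transversion), 9 (G/U, transversion), 11 (A/G, transition), 12 (A/G, transition), 14 (C/U, transition), 18 (A/G, transition), 20 (A/U, transversion), 24 (A/G, transition), 25 (C/U, transition), 33 (A/G, transition), 36 (A/U, transversion), 38 (A/U, transversion), 42 (A/G, transition), 45 (U/A, transversion), 46 (G/C, transversion).
Of the 16 differences, 8 transitions and 8 transversions, so the answer is 8.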